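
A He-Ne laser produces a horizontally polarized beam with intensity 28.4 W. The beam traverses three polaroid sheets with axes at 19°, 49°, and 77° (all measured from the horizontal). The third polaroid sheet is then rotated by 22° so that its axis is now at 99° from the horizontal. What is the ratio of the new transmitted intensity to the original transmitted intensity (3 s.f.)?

I_new/I_old ≈ 0.530

Before rotation:
By Malus's law, I₁ = I₀ cos²(19° − 0°) = I₀ cos²(19°) = 0.894 I₀.
I₂ = I₁ cos²(49° − 19°) = 0.894 I₀ · cos²(30°) = 0.6705 I₀.
I₃ = I₂ cos²(77° − 49°) = 0.6705 I₀ · cos²(28°) = 0.5227 I₀.
After rotation:
I₁ = I₀ cos²(19° − 0°) = I₀ cos²(19°) = 0.894 I₀.
I₂ = I₁ cos²(49° − 19°) = 0.894 I₀ · cos²(30°) = 0.6705 I₀.
I₃ = I₂ cos²(99° − 49°) = 0.6705 I₀ · cos²(50°) = 0.277 I₀.
Ratio = 0.277 / 0.5227 = 0.53.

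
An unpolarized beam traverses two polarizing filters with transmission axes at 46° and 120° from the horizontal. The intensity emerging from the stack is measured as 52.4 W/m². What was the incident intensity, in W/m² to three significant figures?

Unpolarized light through the first polarizer → I₁ = ½ I₀, now polarized at 46°.
I₂ = I₁ cos²(120° − 46°) = 0.5 I₀ · cos²(74°) = 0.03799 I₀.
So 52.4 W/m² = 0.03799 I₀, giving I₀ = 52.4/0.03799 = 1379 W/m².

I₀ ≈ 1380 W/m²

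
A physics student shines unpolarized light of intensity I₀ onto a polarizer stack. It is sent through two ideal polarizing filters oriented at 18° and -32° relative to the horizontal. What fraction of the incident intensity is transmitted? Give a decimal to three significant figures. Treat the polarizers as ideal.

Unpolarized light through the first polarizer → I₁ = ½ I₀, now polarized at 18°.
I₂ = I₁ cos²(-32° − 18°) = 0.5 I₀ · cos²(50°) = 0.2066 I₀.
Transmitted fraction = 0.2066.

≈ 0.207 I₀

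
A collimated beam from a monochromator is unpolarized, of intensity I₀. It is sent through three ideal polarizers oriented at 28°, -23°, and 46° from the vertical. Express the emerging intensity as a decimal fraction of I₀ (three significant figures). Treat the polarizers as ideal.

Unpolarized light through the first polarizer → I₁ = ½ I₀, now polarized at 28°.
I₂ = I₁ cos²(-23° − 28°) = 0.5 I₀ · cos²(51°) = 0.198 I₀.
I₃ = I₂ cos²(46° + 23°) = 0.198 I₀ · cos²(69°) = 0.02543 I₀.
Transmitted fraction = 0.02543.

≈ 0.0254 I₀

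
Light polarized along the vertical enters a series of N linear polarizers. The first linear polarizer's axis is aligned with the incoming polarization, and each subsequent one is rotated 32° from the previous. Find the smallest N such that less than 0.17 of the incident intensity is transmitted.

N = 7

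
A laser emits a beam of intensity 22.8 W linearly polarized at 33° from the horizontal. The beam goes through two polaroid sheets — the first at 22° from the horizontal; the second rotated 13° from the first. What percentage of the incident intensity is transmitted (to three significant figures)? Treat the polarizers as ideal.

≈ 91.5%

By Malus's law, I₁ = 22.8 W · cos²(11°) = 21.97 W.
I₂ = I₁ · cos²(13°) = 21.97 · 0.9494 = 20.86 W.
That is 91.48% of the incident intensity.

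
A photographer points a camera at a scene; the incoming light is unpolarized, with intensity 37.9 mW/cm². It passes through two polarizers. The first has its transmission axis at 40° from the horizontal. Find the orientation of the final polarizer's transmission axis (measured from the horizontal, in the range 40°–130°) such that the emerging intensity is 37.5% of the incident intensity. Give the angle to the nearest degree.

Unpolarized light through the first polarizer → I₁ = ½ I₀, now polarized at 40°.
Need I₂/I₀ = 0.375, so cos²(θ − 40°) = 0.375 / 0.5 = 0.75.
θ − 40° = arccos(√0.75) = 30.0°, giving θ ≈ 40 + 30.0 = 70.0°.

θ ≈ 70°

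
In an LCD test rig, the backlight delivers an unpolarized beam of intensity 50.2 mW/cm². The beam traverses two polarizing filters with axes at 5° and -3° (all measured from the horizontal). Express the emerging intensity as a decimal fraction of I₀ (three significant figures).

Unpolarized light through the first polarizer → I₁ = 50.2 mW/cm²/2 = 25.1 mW/cm², polarized at 5°.
I₂ = I₁ · cos²(8°) = 25.1 · 0.9806 = 24.61 mW/cm².
Transmitted fraction = 0.4903.

I/I₀ ≈ 0.490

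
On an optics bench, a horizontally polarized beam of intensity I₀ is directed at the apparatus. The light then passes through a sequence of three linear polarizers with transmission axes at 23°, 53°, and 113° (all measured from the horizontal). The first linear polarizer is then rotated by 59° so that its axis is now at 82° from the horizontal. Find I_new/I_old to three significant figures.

I_new/I_old ≈ 0.0233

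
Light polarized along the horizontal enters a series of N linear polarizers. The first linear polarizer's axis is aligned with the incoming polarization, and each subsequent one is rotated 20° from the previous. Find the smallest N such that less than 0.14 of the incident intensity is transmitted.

First polarizer is aligned with the polarization: full transmission.
Each further stage multiplies by cos²(20°) = 0.883.
After N polarizers: T = 0.883^(N−1). Require T < 0.14 ⇒ N−1 > ln(0.14)/ln(0.883) = 15.80, so N−1 ≥ 16 and N = 17.
Check: N=17 gives T = 0.1366 < 0.14; N=16 gives T = 0.1547.

N = 17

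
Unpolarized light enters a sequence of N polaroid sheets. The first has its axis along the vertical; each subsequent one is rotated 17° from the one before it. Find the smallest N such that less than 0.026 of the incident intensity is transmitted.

N = 35

First polarizer halves the unpolarized light: factor 1/2.
Each further stage multiplies by cos²(17°) = 0.9145.
After N polarizers: T = 0.5·0.9145^(N−1). Require T < 0.026 ⇒ N−1 > ln(0.026/0.5)/ln(0.9145) = 33.09, so N−1 ≥ 34 and N = 35.
Check: N=35 gives T = 0.02396 < 0.026; N=34 gives T = 0.0262.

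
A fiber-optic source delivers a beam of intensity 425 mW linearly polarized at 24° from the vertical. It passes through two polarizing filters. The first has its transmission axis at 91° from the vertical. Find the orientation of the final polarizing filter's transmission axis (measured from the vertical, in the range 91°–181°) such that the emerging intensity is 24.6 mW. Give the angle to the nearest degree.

I₁ = I₀ cos²(91° − 24°) = I₀ cos²(67°) = 0.1527 I₀.
Target fraction: 24.6 / 425 mW = 0.05788 of I₀.
Need I₂/I₀ = 0.05788, so cos²(θ − 91°) = 0.05788 / 0.1527 = 0.3791.
θ − 91° = arccos(√0.3791) = 52.0°, giving θ ≈ 91 + 52.0 = 143.0°.

θ ≈ 143°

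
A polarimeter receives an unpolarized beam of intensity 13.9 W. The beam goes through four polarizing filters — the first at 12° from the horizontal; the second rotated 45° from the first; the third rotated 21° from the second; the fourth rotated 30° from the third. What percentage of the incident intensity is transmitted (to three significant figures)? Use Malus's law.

Unpolarized light through the first polarizer → I₁ = 13.9 W/2 = 6.95 W, polarized at 12°.
I₂ = I₁ · cos²(45°) = 6.95 · 0.5 = 3.475 W.
I₃ = I₂ · cos²(21°) = 3.475 · 0.8716 = 3.029 W.
I₄ = I₃ · cos²(30°) = 3.029 · 0.75 = 2.272 W.
That is 16.34% of the incident intensity.

≈ 16.3%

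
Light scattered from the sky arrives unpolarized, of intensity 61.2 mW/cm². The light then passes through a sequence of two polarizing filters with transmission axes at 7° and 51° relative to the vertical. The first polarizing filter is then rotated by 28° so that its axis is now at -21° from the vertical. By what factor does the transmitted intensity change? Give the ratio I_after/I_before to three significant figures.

I_new/I_old ≈ 0.185

Before rotation:
Unpolarized light through the first polarizer → I₁ = ½ I₀, now polarized at 7°.
I₂ = I₁ cos²(51° − 7°) = 0.5 I₀ · cos²(44°) = 0.2587 I₀.
After rotation:
Unpolarized light through the first polarizer → I₁ = ½ I₀, now polarized at -21°.
I₂ = I₁ cos²(51° + 21°) = 0.5 I₀ · cos²(72°) = 0.04775 I₀.
Ratio = 0.04775 / 0.2587 = 0.1845.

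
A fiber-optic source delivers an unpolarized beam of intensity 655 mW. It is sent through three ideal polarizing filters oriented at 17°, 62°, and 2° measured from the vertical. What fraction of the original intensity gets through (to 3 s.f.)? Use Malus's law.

Unpolarized light through the first polarizer → I₁ = 655 mW/2 = 327.5 mW, polarized at 17°.
I₂ = I₁ · cos²(45°) = 327.5 · 0.5 = 163.8 mW.
I₃ = I₂ · cos²(60°) = 163.8 · 0.25 = 40.94 mW.
Transmitted fraction = 0.0625.

I/I₀ ≈ 0.0625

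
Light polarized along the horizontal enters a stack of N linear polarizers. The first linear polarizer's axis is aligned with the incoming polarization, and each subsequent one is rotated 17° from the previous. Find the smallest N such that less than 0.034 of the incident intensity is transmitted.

N = 39

First polarizer is aligned with the polarization: full transmission.
Each further stage multiplies by cos²(17°) = 0.9145.
After N polarizers: T = 0.9145^(N−1). Require T < 0.034 ⇒ N−1 > ln(0.034)/ln(0.9145) = 37.84, so N−1 ≥ 38 and N = 39.
Check: N=39 gives T = 0.03352 < 0.034; N=38 gives T = 0.03665.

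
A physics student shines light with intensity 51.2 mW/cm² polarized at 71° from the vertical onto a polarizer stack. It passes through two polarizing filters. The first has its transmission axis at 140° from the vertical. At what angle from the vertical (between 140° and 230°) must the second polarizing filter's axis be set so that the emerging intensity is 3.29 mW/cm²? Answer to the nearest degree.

θ ≈ 185°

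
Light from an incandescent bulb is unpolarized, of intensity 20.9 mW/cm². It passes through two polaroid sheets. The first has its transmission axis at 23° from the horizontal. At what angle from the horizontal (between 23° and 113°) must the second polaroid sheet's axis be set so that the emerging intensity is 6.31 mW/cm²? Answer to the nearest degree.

θ ≈ 62°

Unpolarized light through the first polarizer → I₁ = ½ I₀, now polarized at 23°.
Target fraction: 6.31 / 20.9 mW/cm² = 0.3019 of I₀.
Need I₂/I₀ = 0.3019, so cos²(θ − 23°) = 0.3019 / 0.5 = 0.6038.
θ − 23° = arccos(√0.6038) = 39.0°, giving θ ≈ 23 + 39.0 = 62.0°.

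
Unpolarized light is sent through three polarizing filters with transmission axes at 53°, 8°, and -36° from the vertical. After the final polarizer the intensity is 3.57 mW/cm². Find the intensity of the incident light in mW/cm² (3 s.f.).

I₀ ≈ 27.6 mW/cm²

Unpolarized light through the first polarizer → I₁ = ½ I₀, now polarized at 53°.
I₂ = I₁ cos²(8° − 53°) = 0.5 I₀ · cos²(45°) = 0.25 I₀.
I₃ = I₂ cos²(-36° − 8°) = 0.25 I₀ · cos²(44°) = 0.1294 I₀.
So 3.57 mW/cm² = 0.1294 I₀, giving I₀ = 3.57/0.1294 = 27.6 mW/cm².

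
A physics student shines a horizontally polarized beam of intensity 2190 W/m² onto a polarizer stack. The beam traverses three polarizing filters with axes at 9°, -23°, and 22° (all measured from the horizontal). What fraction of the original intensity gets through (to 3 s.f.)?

I₁ = 2190 W/m² · cos²(9°) = 2136 W/m².
I₂ = I₁ · cos²(32°) = 2136 · 0.7192 = 1536 W/m².
I₃ = I₂ · cos²(45°) = 1536 · 0.5 = 768.2 W/m².
Transmitted fraction = 0.3508.

I/I₀ ≈ 0.351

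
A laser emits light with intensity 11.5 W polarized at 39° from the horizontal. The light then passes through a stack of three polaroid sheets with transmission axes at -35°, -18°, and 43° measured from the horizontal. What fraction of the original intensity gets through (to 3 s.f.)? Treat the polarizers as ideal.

I/I₀ ≈ 0.0163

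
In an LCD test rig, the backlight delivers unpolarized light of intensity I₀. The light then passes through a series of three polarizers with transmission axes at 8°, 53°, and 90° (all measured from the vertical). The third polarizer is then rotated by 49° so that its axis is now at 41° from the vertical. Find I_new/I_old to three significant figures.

Before rotation:
Unpolarized light through the first polarizer → I₁ = ½ I₀, now polarized at 8°.
I₂ = I₁ cos²(53° − 8°) = 0.5 I₀ · cos²(45°) = 0.25 I₀.
I₃ = I₂ cos²(90° − 53°) = 0.25 I₀ · cos²(37°) = 0.1595 I₀.
After rotation:
Unpolarized light through the first polarizer → I₁ = ½ I₀, now polarized at 8°.
I₂ = I₁ cos²(53° − 8°) = 0.5 I₀ · cos²(45°) = 0.25 I₀.
I₃ = I₂ cos²(41° − 53°) = 0.25 I₀ · cos²(12°) = 0.2392 I₀.
Ratio = 0.2392 / 0.1595 = 1.5.

I_new/I_old ≈ 1.50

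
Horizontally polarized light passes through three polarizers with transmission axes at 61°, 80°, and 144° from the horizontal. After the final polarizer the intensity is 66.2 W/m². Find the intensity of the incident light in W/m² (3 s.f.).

I₀ ≈ 1640 W/m²

I₁ = I₀ cos²(61° − 0°) = I₀ cos²(61°) = 0.235 I₀.
I₂ = I₁ cos²(80° − 61°) = 0.235 I₀ · cos²(19°) = 0.2101 I₀.
I₃ = I₂ cos²(144° − 80°) = 0.2101 I₀ · cos²(64°) = 0.04038 I₀.
So 66.2 W/m² = 0.04038 I₀, giving I₀ = 66.2/0.04038 = 1639 W/m².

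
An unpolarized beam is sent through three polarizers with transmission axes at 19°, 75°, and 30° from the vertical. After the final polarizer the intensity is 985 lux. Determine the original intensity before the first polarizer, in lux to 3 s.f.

Unpolarized light through the first polarizer → I₁ = ½ I₀, now polarized at 19°.
I₂ = I₁ cos²(75° − 19°) = 0.5 I₀ · cos²(56°) = 0.1563 I₀.
I₃ = I₂ cos²(30° − 75°) = 0.1563 I₀ · cos²(45°) = 0.07817 I₀.
So 985 lux = 0.07817 I₀, giving I₀ = 985/0.07817 = 1.26e+04 lux.

I₀ ≈ 1.26e4 lux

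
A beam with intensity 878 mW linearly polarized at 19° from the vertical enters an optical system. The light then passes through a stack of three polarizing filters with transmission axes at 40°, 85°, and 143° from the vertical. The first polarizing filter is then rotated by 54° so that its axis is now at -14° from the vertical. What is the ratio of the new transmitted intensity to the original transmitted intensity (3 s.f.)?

Before rotation:
I₁ = I₀ cos²(40° − 19°) = I₀ cos²(21°) = 0.8716 I₀.
I₂ = I₁ cos²(85° − 40°) = 0.8716 I₀ · cos²(45°) = 0.4358 I₀.
I₃ = I₂ cos²(143° − 85°) = 0.4358 I₀ · cos²(58°) = 0.1224 I₀.
After rotation:
I₁ = I₀ cos²(-14° − 19°) = I₀ cos²(33°) = 0.7034 I₀.
Angle between axes 1 and 2: 81°. I₂ = 0.7034 I₀ · cos²(81°) = 0.01721 I₀.
I₃ = I₂ cos²(143° − 85°) = 0.01721 I₀ · cos²(58°) = 0.004834 I₀.
Ratio = 0.004834 / 0.1224 = 0.0395.

I_new/I_old ≈ 0.0395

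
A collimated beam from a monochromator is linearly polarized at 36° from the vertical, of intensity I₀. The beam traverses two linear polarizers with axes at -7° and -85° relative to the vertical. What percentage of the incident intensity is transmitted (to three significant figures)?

I₁ = I₀ cos²(-7° − 36°) = I₀ cos²(43°) = 0.5349 I₀.
I₂ = I₁ cos²(-85° + 7°) = 0.5349 I₀ · cos²(78°) = 0.02312 I₀.
That is 2.312% of the incident intensity.

≈ 2.31%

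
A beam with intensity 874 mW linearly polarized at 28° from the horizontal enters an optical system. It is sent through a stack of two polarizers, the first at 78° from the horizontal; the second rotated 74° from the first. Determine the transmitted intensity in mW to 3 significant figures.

I ≈ 27.4 mW

I₁ = 874 mW · cos²(50°) = 361.1 mW.
I₂ = I₁ · cos²(74°) = 361.1 · 0.07598 = 27.44 mW.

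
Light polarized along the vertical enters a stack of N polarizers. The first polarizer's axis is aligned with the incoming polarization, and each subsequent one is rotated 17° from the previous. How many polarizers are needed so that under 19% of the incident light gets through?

First polarizer is aligned with the polarization: full transmission.
Each further stage multiplies by cos²(17°) = 0.9145.
After N polarizers: T = 0.9145^(N−1). Require T < 0.19 ⇒ N−1 > ln(0.19)/ln(0.9145) = 18.59, so N−1 ≥ 19 and N = 20.
Check: N=20 gives T = 0.1831 < 0.19; N=19 gives T = 0.2002.

N = 20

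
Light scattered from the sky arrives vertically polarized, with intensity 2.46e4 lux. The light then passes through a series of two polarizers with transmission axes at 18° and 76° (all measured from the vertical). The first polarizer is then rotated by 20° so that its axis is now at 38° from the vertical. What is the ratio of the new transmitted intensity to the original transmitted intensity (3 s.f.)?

I_new/I_old ≈ 1.52

Before rotation:
I₁ = I₀ cos²(18° − 0°) = I₀ cos²(18°) = 0.9045 I₀.
I₂ = I₁ cos²(76° − 18°) = 0.9045 I₀ · cos²(58°) = 0.254 I₀.
After rotation:
I₁ = I₀ cos²(38° − 0°) = I₀ cos²(38°) = 0.621 I₀.
I₂ = I₁ cos²(76° − 38°) = 0.621 I₀ · cos²(38°) = 0.3856 I₀.
Ratio = 0.3856 / 0.254 = 1.518.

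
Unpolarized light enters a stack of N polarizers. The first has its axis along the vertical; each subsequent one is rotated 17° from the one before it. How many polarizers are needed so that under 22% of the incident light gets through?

N = 11

First polarizer halves the unpolarized light: factor 1/2.
Each further stage multiplies by cos²(17°) = 0.9145.
After N polarizers: T = 0.5·0.9145^(N−1). Require T < 0.22 ⇒ N−1 > ln(0.22/0.5)/ln(0.9145) = 9.19, so N−1 ≥ 10 and N = 11.
Check: N=11 gives T = 0.2046 < 0.22; N=10 gives T = 0.2237.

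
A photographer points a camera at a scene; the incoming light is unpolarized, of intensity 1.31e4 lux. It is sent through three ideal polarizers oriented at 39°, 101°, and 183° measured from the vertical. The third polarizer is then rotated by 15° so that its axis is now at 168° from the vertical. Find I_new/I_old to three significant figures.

I_new/I_old ≈ 7.88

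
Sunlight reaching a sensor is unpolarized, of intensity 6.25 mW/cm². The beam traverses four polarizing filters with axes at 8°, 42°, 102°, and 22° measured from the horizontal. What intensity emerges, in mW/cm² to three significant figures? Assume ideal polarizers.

I ≈ 0.0162 mW/cm²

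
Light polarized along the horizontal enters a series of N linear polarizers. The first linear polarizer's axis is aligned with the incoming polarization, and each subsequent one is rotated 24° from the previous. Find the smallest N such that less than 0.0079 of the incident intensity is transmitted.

N = 28

First polarizer is aligned with the polarization: full transmission.
Each further stage multiplies by cos²(24°) = 0.8346.
After N polarizers: T = 0.8346^(N−1). Require T < 0.0079 ⇒ N−1 > ln(0.0079)/ln(0.8346) = 26.77, so N−1 ≥ 27 and N = 28.
Check: N=28 gives T = 0.007576 < 0.0079; N=27 gives T = 0.009078.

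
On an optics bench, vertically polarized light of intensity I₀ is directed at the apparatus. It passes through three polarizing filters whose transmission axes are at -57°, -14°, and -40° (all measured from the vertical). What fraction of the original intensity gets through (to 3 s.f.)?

≈ 0.128 I₀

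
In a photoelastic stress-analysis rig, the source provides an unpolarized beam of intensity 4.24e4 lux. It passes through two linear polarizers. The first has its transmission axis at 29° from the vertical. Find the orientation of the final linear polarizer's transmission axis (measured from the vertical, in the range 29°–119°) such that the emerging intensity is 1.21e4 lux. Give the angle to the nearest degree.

θ ≈ 70°

Unpolarized light through the first polarizer → I₁ = ½ I₀, now polarized at 29°.
Target fraction: 1.21e4 / 4.24e4 lux = 0.2854 of I₀.
Need I₂/I₀ = 0.2854, so cos²(θ − 29°) = 0.2854 / 0.5 = 0.5708.
θ − 29° = arccos(√0.5708) = 40.9°, giving θ ≈ 29 + 40.9 = 69.9°.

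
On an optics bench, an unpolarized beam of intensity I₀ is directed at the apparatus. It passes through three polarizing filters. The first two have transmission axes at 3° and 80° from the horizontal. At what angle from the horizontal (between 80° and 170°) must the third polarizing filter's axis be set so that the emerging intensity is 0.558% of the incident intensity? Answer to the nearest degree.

Unpolarized light through the first polarizer → I₁ = ½ I₀, now polarized at 3°.
I₂ = I₁ cos²(80° − 3°) = 0.5 I₀ · cos²(77°) = 0.0253 I₀.
Need I₃/I₀ = 0.00558, so cos²(θ − 80°) = 0.00558 / 0.0253 = 0.2205.
θ − 80° = arccos(√0.2205) = 62.0°, giving θ ≈ 80 + 62.0 = 142.0°.

θ ≈ 142°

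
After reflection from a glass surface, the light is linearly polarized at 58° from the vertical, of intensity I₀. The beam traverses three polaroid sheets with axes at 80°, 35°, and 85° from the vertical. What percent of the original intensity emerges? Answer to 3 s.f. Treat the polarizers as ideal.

≈ 17.8%

By Malus's law, I₁ = I₀ cos²(80° − 58°) = I₀ cos²(22°) = 0.8597 I₀.
I₂ = I₁ cos²(35° − 80°) = 0.8597 I₀ · cos²(45°) = 0.4298 I₀.
I₃ = I₂ cos²(85° − 35°) = 0.4298 I₀ · cos²(50°) = 0.1776 I₀.
That is 17.76% of the incident intensity.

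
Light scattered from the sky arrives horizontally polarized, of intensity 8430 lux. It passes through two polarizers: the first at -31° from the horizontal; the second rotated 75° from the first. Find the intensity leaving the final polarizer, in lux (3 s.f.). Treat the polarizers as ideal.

I ≈ 415 lux

I₁ = 8430 lux · cos²(31°) = 6194 lux.
I₂ = I₁ · cos²(75°) = 6194 · 0.06699 = 414.9 lux.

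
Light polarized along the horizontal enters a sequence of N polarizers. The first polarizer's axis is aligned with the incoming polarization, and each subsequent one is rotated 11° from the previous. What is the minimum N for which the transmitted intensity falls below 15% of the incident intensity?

N = 53

First polarizer is aligned with the polarization: full transmission.
Each further stage multiplies by cos²(11°) = 0.9636.
After N polarizers: T = 0.9636^(N−1). Require T < 0.15 ⇒ N−1 > ln(0.15)/ln(0.9636) = 51.15, so N−1 ≥ 52 and N = 53.
Check: N=53 gives T = 0.1454 < 0.15; N=52 gives T = 0.1509.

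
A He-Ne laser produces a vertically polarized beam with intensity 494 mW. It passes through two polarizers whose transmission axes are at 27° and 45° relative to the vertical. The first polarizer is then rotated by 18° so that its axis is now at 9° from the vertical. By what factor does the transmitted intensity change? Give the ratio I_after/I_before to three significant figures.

I_new/I_old ≈ 0.889

Before rotation:
By Malus's law, I₁ = I₀ cos²(27° − 0°) = I₀ cos²(27°) = 0.7939 I₀.
I₂ = I₁ cos²(45° − 27°) = 0.7939 I₀ · cos²(18°) = 0.7181 I₀.
After rotation:
I₁ = I₀ cos²(9° − 0°) = I₀ cos²(9°) = 0.9755 I₀.
I₂ = I₁ cos²(45° − 9°) = 0.9755 I₀ · cos²(36°) = 0.6385 I₀.
Ratio = 0.6385 / 0.7181 = 0.8892.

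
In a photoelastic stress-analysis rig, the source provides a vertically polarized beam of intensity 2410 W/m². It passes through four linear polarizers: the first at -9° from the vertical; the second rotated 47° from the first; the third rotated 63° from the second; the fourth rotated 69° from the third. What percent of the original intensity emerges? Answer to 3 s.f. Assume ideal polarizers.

≈ 1.20%

By Malus's law, I₁ = 2410 W/m² · cos²(9°) = 2351 W/m².
I₂ = I₁ · cos²(47°) = 2351 · 0.4651 = 1094 W/m².
I₃ = I₂ · cos²(63°) = 1094 · 0.2061 = 225.4 W/m².
I₄ = I₃ · cos²(69°) = 225.4 · 0.1284 = 28.95 W/m².
That is 1.201% of the incident intensity.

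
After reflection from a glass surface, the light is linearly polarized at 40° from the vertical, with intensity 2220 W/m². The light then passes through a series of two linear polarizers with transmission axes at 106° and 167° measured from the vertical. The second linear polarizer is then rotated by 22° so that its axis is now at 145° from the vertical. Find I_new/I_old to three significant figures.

Before rotation:
I₁ = I₀ cos²(106° − 40°) = I₀ cos²(66°) = 0.1654 I₀.
I₂ = I₁ cos²(167° − 106°) = 0.1654 I₀ · cos²(61°) = 0.03888 I₀.
After rotation:
I₁ = I₀ cos²(106° − 40°) = I₀ cos²(66°) = 0.1654 I₀.
I₂ = I₁ cos²(145° − 106°) = 0.1654 I₀ · cos²(39°) = 0.09992 I₀.
Ratio = 0.09992 / 0.03888 = 2.57.

I_new/I_old ≈ 2.57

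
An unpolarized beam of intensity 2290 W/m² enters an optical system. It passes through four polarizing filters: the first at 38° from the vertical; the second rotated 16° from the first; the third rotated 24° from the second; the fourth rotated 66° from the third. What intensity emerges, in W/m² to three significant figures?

I ≈ 146 W/m²

Unpolarized light through the first polarizer → I₁ = 2290 W/m²/2 = 1145 W/m², polarized at 38°.
I₂ = I₁ · cos²(16°) = 1145 · 0.924 = 1058 W/m².
I₃ = I₂ · cos²(24°) = 1058 · 0.8346 = 883 W/m².
I₄ = I₃ · cos²(66°) = 883 · 0.1654 = 146.1 W/m².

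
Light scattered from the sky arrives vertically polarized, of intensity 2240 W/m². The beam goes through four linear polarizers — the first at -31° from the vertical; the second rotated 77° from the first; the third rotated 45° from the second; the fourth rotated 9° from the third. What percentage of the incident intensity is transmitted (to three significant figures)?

I₁ = 2240 W/m² · cos²(31°) = 1646 W/m².
I₂ = I₁ · cos²(77°) = 1646 · 0.0506 = 83.28 W/m².
I₃ = I₂ · cos²(45°) = 83.28 · 0.5 = 41.64 W/m².
I₄ = I₃ · cos²(9°) = 41.64 · 0.9755 = 40.62 W/m².
That is 1.813% of the incident intensity.

≈ 1.81%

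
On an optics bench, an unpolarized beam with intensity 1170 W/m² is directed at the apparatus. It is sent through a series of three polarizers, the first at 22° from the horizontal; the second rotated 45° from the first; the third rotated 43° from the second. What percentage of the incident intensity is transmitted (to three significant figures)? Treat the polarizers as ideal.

≈ 13.4%

Unpolarized light through the first polarizer → I₁ = 1170 W/m²/2 = 585 W/m², polarized at 22°.
I₂ = I₁ · cos²(45°) = 585 · 0.5 = 292.5 W/m².
I₃ = I₂ · cos²(43°) = 292.5 · 0.5349 = 156.5 W/m².
That is 13.37% of the incident intensity.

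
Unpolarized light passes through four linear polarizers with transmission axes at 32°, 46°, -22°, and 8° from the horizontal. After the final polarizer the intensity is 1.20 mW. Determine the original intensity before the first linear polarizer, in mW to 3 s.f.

I₀ ≈ 24.2 mW

Unpolarized light through the first polarizer → I₁ = ½ I₀, now polarized at 32°.
I₂ = I₁ cos²(46° − 32°) = 0.5 I₀ · cos²(14°) = 0.4707 I₀.
I₃ = I₂ cos²(-22° − 46°) = 0.4707 I₀ · cos²(68°) = 0.06606 I₀.
I₄ = I₃ cos²(8° + 22°) = 0.06606 I₀ · cos²(30°) = 0.04954 I₀.
So 1.20 mW = 0.04954 I₀, giving I₀ = 1.20/0.04954 = 24.22 mW.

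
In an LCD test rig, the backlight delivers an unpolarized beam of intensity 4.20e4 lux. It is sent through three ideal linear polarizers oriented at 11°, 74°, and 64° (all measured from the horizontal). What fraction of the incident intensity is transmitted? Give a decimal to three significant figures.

Unpolarized light through the first polarizer → I₁ = 4.20e4 lux/2 = 2.1e+04 lux, polarized at 11°.
I₂ = I₁ · cos²(63°) = 2.1e+04 · 0.2061 = 4328 lux.
I₃ = I₂ · cos²(10°) = 4328 · 0.9698 = 4198 lux.
Transmitted fraction = 0.09995.

I/I₀ ≈ 0.0999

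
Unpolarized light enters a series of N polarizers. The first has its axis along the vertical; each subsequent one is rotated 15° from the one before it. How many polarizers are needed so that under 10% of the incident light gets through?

N = 25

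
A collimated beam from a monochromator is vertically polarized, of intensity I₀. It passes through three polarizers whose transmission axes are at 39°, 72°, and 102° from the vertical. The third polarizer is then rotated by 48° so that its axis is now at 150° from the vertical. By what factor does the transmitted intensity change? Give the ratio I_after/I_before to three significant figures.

Before rotation:
By Malus's law, I₁ = I₀ cos²(39° − 0°) = I₀ cos²(39°) = 0.604 I₀.
I₂ = I₁ cos²(72° − 39°) = 0.604 I₀ · cos²(33°) = 0.4248 I₀.
I₃ = I₂ cos²(102° − 72°) = 0.4248 I₀ · cos²(30°) = 0.3186 I₀.
After rotation:
I₁ = I₀ cos²(39° − 0°) = I₀ cos²(39°) = 0.604 I₀.
I₂ = I₁ cos²(72° − 39°) = 0.604 I₀ · cos²(33°) = 0.4248 I₀.
I₃ = I₂ cos²(150° − 72°) = 0.4248 I₀ · cos²(78°) = 0.01836 I₀.
Ratio = 0.01836 / 0.3186 = 0.05764.

I_new/I_old ≈ 0.0576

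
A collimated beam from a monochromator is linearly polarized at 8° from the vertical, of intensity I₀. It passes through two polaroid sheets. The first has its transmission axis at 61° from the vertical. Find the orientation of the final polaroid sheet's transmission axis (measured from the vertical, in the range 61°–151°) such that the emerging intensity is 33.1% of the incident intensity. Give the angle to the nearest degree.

θ ≈ 78°

By Malus's law, I₁ = I₀ cos²(61° − 8°) = I₀ cos²(53°) = 0.3622 I₀.
Need I₂/I₀ = 0.331, so cos²(θ − 61°) = 0.331 / 0.3622 = 0.9139.
θ − 61° = arccos(√0.9139) = 17.1°, giving θ ≈ 61 + 17.1 = 78.1°.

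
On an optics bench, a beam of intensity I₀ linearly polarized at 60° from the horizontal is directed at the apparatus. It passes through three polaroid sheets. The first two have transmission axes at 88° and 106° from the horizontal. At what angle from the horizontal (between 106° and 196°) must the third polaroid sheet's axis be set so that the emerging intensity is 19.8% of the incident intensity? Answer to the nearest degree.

I₁ = I₀ cos²(88° − 60°) = I₀ cos²(28°) = 0.7796 I₀.
I₂ = I₁ cos²(106° − 88°) = 0.7796 I₀ · cos²(18°) = 0.7052 I₀.
Need I₃/I₀ = 0.198, so cos²(θ − 106°) = 0.198 / 0.7052 = 0.2808.
θ − 106° = arccos(√0.2808) = 58.0°, giving θ ≈ 106 + 58.0 = 164.0°.

θ ≈ 164°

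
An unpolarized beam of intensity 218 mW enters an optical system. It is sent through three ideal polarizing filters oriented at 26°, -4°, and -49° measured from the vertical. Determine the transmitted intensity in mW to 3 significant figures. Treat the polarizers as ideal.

I ≈ 40.9 mW

Unpolarized light through the first polarizer → I₁ = 218 mW/2 = 109 mW, polarized at 26°.
I₂ = I₁ · cos²(30°) = 109 · 0.75 = 81.75 mW.
I₃ = I₂ · cos²(45°) = 81.75 · 0.5 = 40.88 mW.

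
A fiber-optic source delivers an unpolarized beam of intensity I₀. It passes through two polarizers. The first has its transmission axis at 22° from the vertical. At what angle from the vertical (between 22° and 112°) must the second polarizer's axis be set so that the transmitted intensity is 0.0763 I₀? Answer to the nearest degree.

θ ≈ 89°

Unpolarized light through the first polarizer → I₁ = ½ I₀, now polarized at 22°.
Need I₂/I₀ = 0.0763, so cos²(θ − 22°) = 0.0763 / 0.5 = 0.1526.
θ − 22° = arccos(√0.1526) = 67.0°, giving θ ≈ 22 + 67.0 = 89.0°.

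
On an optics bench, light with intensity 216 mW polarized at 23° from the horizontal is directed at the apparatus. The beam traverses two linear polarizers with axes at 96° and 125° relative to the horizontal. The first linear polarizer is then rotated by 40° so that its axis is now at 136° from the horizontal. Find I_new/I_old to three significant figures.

Before rotation:
By Malus's law, I₁ = I₀ cos²(96° − 23°) = I₀ cos²(73°) = 0.08548 I₀.
I₂ = I₁ cos²(125° − 96°) = 0.08548 I₀ · cos²(29°) = 0.06539 I₀.
After rotation:
I₁ = I₀ cos²(136° − 23°) = I₀ cos²(67°) = 0.1527 I₀.
I₂ = I₁ cos²(125° − 136°) = 0.1527 I₀ · cos²(11°) = 0.1471 I₀.
Ratio = 0.1471 / 0.06539 = 2.25.

I_new/I_old ≈ 2.25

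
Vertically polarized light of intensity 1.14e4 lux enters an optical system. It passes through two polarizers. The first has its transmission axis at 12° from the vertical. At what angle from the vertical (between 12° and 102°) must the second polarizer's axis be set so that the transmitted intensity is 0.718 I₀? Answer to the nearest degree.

I₁ = I₀ cos²(12° − 0°) = I₀ cos²(12°) = 0.9568 I₀.
Need I₂/I₀ = 0.718, so cos²(θ − 12°) = 0.718 / 0.9568 = 0.7504.
θ − 12° = arccos(√0.7504) = 30.0°, giving θ ≈ 12 + 30.0 = 42.0°.

θ ≈ 42°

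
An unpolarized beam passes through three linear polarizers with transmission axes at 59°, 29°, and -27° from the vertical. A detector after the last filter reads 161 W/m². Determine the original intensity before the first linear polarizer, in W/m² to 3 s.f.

I₀ ≈ 1370 W/m²

Unpolarized light through the first polarizer → I₁ = ½ I₀, now polarized at 59°.
I₂ = I₁ cos²(29° − 59°) = 0.5 I₀ · cos²(30°) = 0.375 I₀.
I₃ = I₂ cos²(-27° − 29°) = 0.375 I₀ · cos²(56°) = 0.1173 I₀.
So 161 W/m² = 0.1173 I₀, giving I₀ = 161/0.1173 = 1373 W/m².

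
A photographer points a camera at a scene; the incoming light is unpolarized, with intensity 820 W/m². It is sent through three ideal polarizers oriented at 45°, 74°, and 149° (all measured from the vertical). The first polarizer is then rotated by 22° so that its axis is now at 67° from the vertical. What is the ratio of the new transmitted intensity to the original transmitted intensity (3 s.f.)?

I_new/I_old ≈ 1.29

Before rotation:
Unpolarized light through the first polarizer → I₁ = ½ I₀, now polarized at 45°.
I₂ = I₁ cos²(74° − 45°) = 0.5 I₀ · cos²(29°) = 0.3825 I₀.
I₃ = I₂ cos²(149° − 74°) = 0.3825 I₀ · cos²(75°) = 0.02562 I₀.
After rotation:
Unpolarized light through the first polarizer → I₁ = ½ I₀, now polarized at 67°.
I₂ = I₁ cos²(74° − 67°) = 0.5 I₀ · cos²(7°) = 0.4926 I₀.
I₃ = I₂ cos²(149° − 74°) = 0.4926 I₀ · cos²(75°) = 0.033 I₀.
Ratio = 0.033 / 0.02562 = 1.288.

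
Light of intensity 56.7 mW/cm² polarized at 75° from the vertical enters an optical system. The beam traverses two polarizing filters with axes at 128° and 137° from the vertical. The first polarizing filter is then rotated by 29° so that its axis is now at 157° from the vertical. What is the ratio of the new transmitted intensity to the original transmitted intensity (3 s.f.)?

Before rotation:
I₁ = I₀ cos²(128° − 75°) = I₀ cos²(53°) = 0.3622 I₀.
I₂ = I₁ cos²(137° − 128°) = 0.3622 I₀ · cos²(9°) = 0.3533 I₀.
After rotation:
I₁ = I₀ cos²(157° − 75°) = I₀ cos²(82°) = 0.01937 I₀.
I₂ = I₁ cos²(137° − 157°) = 0.01937 I₀ · cos²(20°) = 0.0171 I₀.
Ratio = 0.0171 / 0.3533 = 0.04841.

I_new/I_old ≈ 0.0484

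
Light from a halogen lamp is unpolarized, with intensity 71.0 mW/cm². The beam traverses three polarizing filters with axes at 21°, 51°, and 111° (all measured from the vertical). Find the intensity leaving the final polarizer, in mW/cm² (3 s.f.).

I ≈ 6.66 mW/cm²

Unpolarized light through the first polarizer → I₁ = 71.0 mW/cm²/2 = 35.5 mW/cm², polarized at 21°.
I₂ = I₁ · cos²(30°) = 35.5 · 0.75 = 26.63 mW/cm².
I₃ = I₂ · cos²(60°) = 26.63 · 0.25 = 6.656 mW/cm².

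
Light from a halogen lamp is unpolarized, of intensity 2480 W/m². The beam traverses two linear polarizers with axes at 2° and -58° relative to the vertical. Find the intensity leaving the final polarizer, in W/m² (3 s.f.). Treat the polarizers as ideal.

I ≈ 310 W/m²

Unpolarized light through the first polarizer → I₁ = 2480 W/m²/2 = 1240 W/m², polarized at 2°.
I₂ = I₁ · cos²(60°) = 1240 · 0.25 = 310 W/m².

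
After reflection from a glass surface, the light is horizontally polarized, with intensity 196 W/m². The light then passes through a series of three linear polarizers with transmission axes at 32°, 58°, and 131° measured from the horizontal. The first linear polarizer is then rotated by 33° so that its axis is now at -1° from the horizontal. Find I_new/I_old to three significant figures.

I_new/I_old ≈ 0.456

Before rotation:
I₁ = I₀ cos²(32° − 0°) = I₀ cos²(32°) = 0.7192 I₀.
I₂ = I₁ cos²(58° − 32°) = 0.7192 I₀ · cos²(26°) = 0.581 I₀.
I₃ = I₂ cos²(131° − 58°) = 0.581 I₀ · cos²(73°) = 0.04966 I₀.
After rotation:
I₁ = I₀ cos²(-1° − 0°) = I₀ cos²(1°) = 0.9997 I₀.
I₂ = I₁ cos²(58° + 1°) = 0.9997 I₀ · cos²(59°) = 0.2652 I₀.
I₃ = I₂ cos²(131° − 58°) = 0.2652 I₀ · cos²(73°) = 0.02267 I₀.
Ratio = 0.02267 / 0.04966 = 0.4564.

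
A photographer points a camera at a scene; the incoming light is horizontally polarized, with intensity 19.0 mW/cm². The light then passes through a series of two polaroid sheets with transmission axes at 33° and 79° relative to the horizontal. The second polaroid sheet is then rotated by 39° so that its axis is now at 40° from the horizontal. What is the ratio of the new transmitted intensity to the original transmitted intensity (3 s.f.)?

I_new/I_old ≈ 2.04

Before rotation:
By Malus's law, I₁ = I₀ cos²(33° − 0°) = I₀ cos²(33°) = 0.7034 I₀.
I₂ = I₁ cos²(79° − 33°) = 0.7034 I₀ · cos²(46°) = 0.3394 I₀.
After rotation:
I₁ = I₀ cos²(33° − 0°) = I₀ cos²(33°) = 0.7034 I₀.
I₂ = I₁ cos²(40° − 33°) = 0.7034 I₀ · cos²(7°) = 0.6929 I₀.
Ratio = 0.6929 / 0.3394 = 2.042.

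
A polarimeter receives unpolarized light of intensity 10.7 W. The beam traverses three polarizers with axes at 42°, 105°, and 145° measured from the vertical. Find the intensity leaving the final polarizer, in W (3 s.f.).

I ≈ 0.647 W

Unpolarized light through the first polarizer → I₁ = 10.7 W/2 = 5.35 W, polarized at 42°.
I₂ = I₁ · cos²(63°) = 5.35 · 0.2061 = 1.103 W.
I₃ = I₂ · cos²(40°) = 1.103 · 0.5868 = 0.6471 W.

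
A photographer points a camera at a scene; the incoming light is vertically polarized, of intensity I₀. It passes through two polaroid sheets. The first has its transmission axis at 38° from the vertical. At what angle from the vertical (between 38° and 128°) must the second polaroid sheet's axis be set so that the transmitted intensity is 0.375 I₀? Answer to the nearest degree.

I₁ = I₀ cos²(38° − 0°) = I₀ cos²(38°) = 0.621 I₀.
Need I₂/I₀ = 0.375, so cos²(θ − 38°) = 0.375 / 0.621 = 0.6039.
θ − 38° = arccos(√0.6039) = 39.0°, giving θ ≈ 38 + 39.0 = 77.0°.

θ ≈ 77°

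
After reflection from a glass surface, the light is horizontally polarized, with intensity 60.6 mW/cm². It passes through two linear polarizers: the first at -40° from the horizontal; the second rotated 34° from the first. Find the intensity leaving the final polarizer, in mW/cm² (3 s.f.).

By Malus's law, I₁ = 60.6 mW/cm² · cos²(40°) = 35.56 mW/cm².
I₂ = I₁ · cos²(34°) = 35.56 · 0.6873 = 24.44 mW/cm².

I ≈ 24.4 mW/cm²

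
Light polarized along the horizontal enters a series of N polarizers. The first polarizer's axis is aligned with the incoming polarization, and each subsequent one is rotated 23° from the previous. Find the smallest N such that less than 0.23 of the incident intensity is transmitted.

First polarizer is aligned with the polarization: full transmission.
Each further stage multiplies by cos²(23°) = 0.8473.
After N polarizers: T = 0.8473^(N−1). Require T < 0.23 ⇒ N−1 > ln(0.23)/ln(0.8473) = 8.87, so N−1 ≥ 9 and N = 10.
Check: N=10 gives T = 0.2251 < 0.23; N=9 gives T = 0.2657.

N = 10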